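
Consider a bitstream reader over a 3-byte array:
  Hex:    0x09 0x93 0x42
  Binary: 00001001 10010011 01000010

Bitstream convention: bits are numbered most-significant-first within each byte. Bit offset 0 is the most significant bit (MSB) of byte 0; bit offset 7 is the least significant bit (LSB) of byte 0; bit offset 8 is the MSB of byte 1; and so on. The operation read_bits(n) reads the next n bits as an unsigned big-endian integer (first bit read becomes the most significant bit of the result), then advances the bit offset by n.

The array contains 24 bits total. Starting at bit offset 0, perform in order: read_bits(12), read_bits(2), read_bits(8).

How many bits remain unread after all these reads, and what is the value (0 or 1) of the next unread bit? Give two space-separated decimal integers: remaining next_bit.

Answer: 2 1

Derivation:
Read 1: bits[0:12] width=12 -> value=153 (bin 000010011001); offset now 12 = byte 1 bit 4; 12 bits remain
Read 2: bits[12:14] width=2 -> value=0 (bin 00); offset now 14 = byte 1 bit 6; 10 bits remain
Read 3: bits[14:22] width=8 -> value=208 (bin 11010000); offset now 22 = byte 2 bit 6; 2 bits remain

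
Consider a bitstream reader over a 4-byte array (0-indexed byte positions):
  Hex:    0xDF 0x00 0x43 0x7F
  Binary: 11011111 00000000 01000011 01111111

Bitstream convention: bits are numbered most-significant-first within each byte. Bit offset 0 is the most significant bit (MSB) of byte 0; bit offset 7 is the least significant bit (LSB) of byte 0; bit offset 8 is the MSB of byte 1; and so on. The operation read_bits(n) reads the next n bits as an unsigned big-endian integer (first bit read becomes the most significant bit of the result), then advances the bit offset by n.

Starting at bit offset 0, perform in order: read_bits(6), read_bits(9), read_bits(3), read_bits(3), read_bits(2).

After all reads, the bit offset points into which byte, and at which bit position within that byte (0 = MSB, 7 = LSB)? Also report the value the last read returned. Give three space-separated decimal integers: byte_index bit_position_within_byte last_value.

Answer: 2 7 1

Derivation:
Read 1: bits[0:6] width=6 -> value=55 (bin 110111); offset now 6 = byte 0 bit 6; 26 bits remain
Read 2: bits[6:15] width=9 -> value=384 (bin 110000000); offset now 15 = byte 1 bit 7; 17 bits remain
Read 3: bits[15:18] width=3 -> value=1 (bin 001); offset now 18 = byte 2 bit 2; 14 bits remain
Read 4: bits[18:21] width=3 -> value=0 (bin 000); offset now 21 = byte 2 bit 5; 11 bits remain
Read 5: bits[21:23] width=2 -> value=1 (bin 01); offset now 23 = byte 2 bit 7; 9 bits remain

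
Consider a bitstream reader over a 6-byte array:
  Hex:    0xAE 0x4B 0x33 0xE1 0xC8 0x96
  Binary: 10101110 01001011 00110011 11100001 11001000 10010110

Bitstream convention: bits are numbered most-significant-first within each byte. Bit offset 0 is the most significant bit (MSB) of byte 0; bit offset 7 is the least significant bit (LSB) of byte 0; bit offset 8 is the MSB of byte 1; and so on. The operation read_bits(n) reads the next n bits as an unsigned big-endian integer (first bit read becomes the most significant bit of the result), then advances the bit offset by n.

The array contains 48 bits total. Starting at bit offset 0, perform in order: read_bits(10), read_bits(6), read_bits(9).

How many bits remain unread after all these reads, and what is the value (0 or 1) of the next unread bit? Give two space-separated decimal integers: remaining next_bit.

Answer: 23 1

Derivation:
Read 1: bits[0:10] width=10 -> value=697 (bin 1010111001); offset now 10 = byte 1 bit 2; 38 bits remain
Read 2: bits[10:16] width=6 -> value=11 (bin 001011); offset now 16 = byte 2 bit 0; 32 bits remain
Read 3: bits[16:25] width=9 -> value=103 (bin 001100111); offset now 25 = byte 3 bit 1; 23 bits remain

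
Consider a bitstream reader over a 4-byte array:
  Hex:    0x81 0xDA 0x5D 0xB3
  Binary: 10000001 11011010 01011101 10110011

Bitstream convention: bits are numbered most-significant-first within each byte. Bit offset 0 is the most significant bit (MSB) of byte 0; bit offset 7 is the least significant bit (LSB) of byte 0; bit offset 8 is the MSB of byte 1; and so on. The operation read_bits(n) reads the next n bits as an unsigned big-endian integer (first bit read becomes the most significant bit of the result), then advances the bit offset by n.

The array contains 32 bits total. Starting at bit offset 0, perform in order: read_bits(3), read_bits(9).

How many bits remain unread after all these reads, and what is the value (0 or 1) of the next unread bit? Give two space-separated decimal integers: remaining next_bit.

Answer: 20 1

Derivation:
Read 1: bits[0:3] width=3 -> value=4 (bin 100); offset now 3 = byte 0 bit 3; 29 bits remain
Read 2: bits[3:12] width=9 -> value=29 (bin 000011101); offset now 12 = byte 1 bit 4; 20 bits remain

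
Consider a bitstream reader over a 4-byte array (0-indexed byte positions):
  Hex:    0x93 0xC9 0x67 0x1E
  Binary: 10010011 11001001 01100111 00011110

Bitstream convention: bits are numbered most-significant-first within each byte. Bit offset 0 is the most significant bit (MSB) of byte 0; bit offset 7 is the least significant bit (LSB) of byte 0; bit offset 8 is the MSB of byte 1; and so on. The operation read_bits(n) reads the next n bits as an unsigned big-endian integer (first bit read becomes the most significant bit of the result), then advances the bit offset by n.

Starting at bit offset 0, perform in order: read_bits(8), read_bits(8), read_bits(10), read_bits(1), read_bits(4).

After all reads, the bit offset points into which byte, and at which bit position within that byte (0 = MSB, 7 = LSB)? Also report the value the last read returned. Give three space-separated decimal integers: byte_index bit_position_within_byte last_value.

Answer: 3 7 15

Derivation:
Read 1: bits[0:8] width=8 -> value=147 (bin 10010011); offset now 8 = byte 1 bit 0; 24 bits remain
Read 2: bits[8:16] width=8 -> value=201 (bin 11001001); offset now 16 = byte 2 bit 0; 16 bits remain
Read 3: bits[16:26] width=10 -> value=412 (bin 0110011100); offset now 26 = byte 3 bit 2; 6 bits remain
Read 4: bits[26:27] width=1 -> value=0 (bin 0); offset now 27 = byte 3 bit 3; 5 bits remain
Read 5: bits[27:31] width=4 -> value=15 (bin 1111); offset now 31 = byte 3 bit 7; 1 bits remain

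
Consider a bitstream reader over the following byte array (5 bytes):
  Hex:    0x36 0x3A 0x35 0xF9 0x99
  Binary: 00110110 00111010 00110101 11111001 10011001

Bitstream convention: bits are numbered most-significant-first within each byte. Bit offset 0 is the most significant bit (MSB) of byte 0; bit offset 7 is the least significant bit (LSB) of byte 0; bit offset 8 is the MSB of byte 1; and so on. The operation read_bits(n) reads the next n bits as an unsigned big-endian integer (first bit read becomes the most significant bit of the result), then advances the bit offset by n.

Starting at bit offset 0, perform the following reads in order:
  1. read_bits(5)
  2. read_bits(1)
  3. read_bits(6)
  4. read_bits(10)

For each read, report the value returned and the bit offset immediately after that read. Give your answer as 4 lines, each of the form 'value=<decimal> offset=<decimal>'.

Read 1: bits[0:5] width=5 -> value=6 (bin 00110); offset now 5 = byte 0 bit 5; 35 bits remain
Read 2: bits[5:6] width=1 -> value=1 (bin 1); offset now 6 = byte 0 bit 6; 34 bits remain
Read 3: bits[6:12] width=6 -> value=35 (bin 100011); offset now 12 = byte 1 bit 4; 28 bits remain
Read 4: bits[12:22] width=10 -> value=653 (bin 1010001101); offset now 22 = byte 2 bit 6; 18 bits remain

Answer: value=6 offset=5
value=1 offset=6
value=35 offset=12
value=653 offset=22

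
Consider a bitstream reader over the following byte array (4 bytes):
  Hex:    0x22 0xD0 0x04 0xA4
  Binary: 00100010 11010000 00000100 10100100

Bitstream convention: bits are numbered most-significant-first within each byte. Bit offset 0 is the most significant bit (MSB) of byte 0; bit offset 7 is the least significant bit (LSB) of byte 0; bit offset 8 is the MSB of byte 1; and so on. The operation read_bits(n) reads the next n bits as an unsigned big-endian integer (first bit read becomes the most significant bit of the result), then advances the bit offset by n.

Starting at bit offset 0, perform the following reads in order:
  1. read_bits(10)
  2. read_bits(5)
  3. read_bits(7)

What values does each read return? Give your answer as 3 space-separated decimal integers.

Answer: 139 8 1

Derivation:
Read 1: bits[0:10] width=10 -> value=139 (bin 0010001011); offset now 10 = byte 1 bit 2; 22 bits remain
Read 2: bits[10:15] width=5 -> value=8 (bin 01000); offset now 15 = byte 1 bit 7; 17 bits remain
Read 3: bits[15:22] width=7 -> value=1 (bin 0000001); offset now 22 = byte 2 bit 6; 10 bits remain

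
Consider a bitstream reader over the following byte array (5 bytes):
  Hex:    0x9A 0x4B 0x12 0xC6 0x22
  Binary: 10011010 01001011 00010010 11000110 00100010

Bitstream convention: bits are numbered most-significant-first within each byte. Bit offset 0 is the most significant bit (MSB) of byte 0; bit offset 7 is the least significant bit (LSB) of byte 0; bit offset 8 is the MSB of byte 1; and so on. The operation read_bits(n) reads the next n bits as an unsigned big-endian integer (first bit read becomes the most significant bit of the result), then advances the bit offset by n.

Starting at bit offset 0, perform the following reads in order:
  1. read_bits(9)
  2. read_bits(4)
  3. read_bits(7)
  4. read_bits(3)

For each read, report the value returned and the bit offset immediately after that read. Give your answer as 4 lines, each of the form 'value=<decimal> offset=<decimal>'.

Answer: value=308 offset=9
value=9 offset=13
value=49 offset=20
value=1 offset=23

Derivation:
Read 1: bits[0:9] width=9 -> value=308 (bin 100110100); offset now 9 = byte 1 bit 1; 31 bits remain
Read 2: bits[9:13] width=4 -> value=9 (bin 1001); offset now 13 = byte 1 bit 5; 27 bits remain
Read 3: bits[13:20] width=7 -> value=49 (bin 0110001); offset now 20 = byte 2 bit 4; 20 bits remain
Read 4: bits[20:23] width=3 -> value=1 (bin 001); offset now 23 = byte 2 bit 7; 17 bits remain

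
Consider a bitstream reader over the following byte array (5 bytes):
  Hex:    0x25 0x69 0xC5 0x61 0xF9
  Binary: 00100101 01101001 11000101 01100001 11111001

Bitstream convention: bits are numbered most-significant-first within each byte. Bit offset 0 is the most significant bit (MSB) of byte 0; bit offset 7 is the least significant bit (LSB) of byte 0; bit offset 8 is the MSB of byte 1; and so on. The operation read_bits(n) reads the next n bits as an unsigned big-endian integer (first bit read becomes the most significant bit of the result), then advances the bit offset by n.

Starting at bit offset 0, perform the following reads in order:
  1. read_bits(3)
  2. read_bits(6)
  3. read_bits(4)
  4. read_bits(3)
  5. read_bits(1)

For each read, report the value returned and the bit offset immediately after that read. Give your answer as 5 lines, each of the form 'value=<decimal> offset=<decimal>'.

Answer: value=1 offset=3
value=10 offset=9
value=13 offset=13
value=1 offset=16
value=1 offset=17

Derivation:
Read 1: bits[0:3] width=3 -> value=1 (bin 001); offset now 3 = byte 0 bit 3; 37 bits remain
Read 2: bits[3:9] width=6 -> value=10 (bin 001010); offset now 9 = byte 1 bit 1; 31 bits remain
Read 3: bits[9:13] width=4 -> value=13 (bin 1101); offset now 13 = byte 1 bit 5; 27 bits remain
Read 4: bits[13:16] width=3 -> value=1 (bin 001); offset now 16 = byte 2 bit 0; 24 bits remain
Read 5: bits[16:17] width=1 -> value=1 (bin 1); offset now 17 = byte 2 bit 1; 23 bits remain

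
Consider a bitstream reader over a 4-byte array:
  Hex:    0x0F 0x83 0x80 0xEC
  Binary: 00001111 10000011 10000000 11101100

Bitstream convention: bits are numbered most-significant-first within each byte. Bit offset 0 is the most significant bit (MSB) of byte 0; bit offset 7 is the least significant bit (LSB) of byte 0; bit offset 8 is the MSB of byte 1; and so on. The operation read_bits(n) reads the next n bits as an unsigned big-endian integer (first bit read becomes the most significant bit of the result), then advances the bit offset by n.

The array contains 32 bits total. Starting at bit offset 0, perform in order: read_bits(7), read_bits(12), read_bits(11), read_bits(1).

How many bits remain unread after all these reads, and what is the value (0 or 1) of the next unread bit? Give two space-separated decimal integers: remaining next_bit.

Read 1: bits[0:7] width=7 -> value=7 (bin 0000111); offset now 7 = byte 0 bit 7; 25 bits remain
Read 2: bits[7:19] width=12 -> value=3100 (bin 110000011100); offset now 19 = byte 2 bit 3; 13 bits remain
Read 3: bits[19:30] width=11 -> value=59 (bin 00000111011); offset now 30 = byte 3 bit 6; 2 bits remain
Read 4: bits[30:31] width=1 -> value=0 (bin 0); offset now 31 = byte 3 bit 7; 1 bits remain

Answer: 1 0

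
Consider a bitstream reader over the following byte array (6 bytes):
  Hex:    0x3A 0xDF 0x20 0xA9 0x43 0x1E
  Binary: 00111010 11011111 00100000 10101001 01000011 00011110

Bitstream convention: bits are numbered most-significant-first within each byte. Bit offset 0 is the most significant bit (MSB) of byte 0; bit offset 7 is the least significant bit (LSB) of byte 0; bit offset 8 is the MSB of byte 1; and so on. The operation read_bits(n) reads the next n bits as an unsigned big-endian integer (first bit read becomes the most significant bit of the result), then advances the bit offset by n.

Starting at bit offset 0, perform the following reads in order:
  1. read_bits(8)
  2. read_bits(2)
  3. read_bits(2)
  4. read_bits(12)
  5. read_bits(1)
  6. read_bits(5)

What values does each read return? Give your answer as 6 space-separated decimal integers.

Read 1: bits[0:8] width=8 -> value=58 (bin 00111010); offset now 8 = byte 1 bit 0; 40 bits remain
Read 2: bits[8:10] width=2 -> value=3 (bin 11); offset now 10 = byte 1 bit 2; 38 bits remain
Read 3: bits[10:12] width=2 -> value=1 (bin 01); offset now 12 = byte 1 bit 4; 36 bits remain
Read 4: bits[12:24] width=12 -> value=3872 (bin 111100100000); offset now 24 = byte 3 bit 0; 24 bits remain
Read 5: bits[24:25] width=1 -> value=1 (bin 1); offset now 25 = byte 3 bit 1; 23 bits remain
Read 6: bits[25:30] width=5 -> value=10 (bin 01010); offset now 30 = byte 3 bit 6; 18 bits remain

Answer: 58 3 1 3872 1 10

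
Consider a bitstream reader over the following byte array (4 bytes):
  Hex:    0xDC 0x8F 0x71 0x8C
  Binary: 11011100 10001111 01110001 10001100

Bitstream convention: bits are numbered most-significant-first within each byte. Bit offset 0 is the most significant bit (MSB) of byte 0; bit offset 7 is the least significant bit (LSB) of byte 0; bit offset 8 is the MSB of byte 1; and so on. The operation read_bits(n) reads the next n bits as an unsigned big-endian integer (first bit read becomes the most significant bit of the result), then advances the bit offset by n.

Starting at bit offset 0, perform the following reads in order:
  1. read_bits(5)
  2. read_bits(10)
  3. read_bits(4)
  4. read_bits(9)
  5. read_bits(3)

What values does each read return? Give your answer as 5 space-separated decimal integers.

Answer: 27 583 11 280 6

Derivation:
Read 1: bits[0:5] width=5 -> value=27 (bin 11011); offset now 5 = byte 0 bit 5; 27 bits remain
Read 2: bits[5:15] width=10 -> value=583 (bin 1001000111); offset now 15 = byte 1 bit 7; 17 bits remain
Read 3: bits[15:19] width=4 -> value=11 (bin 1011); offset now 19 = byte 2 bit 3; 13 bits remain
Read 4: bits[19:28] width=9 -> value=280 (bin 100011000); offset now 28 = byte 3 bit 4; 4 bits remain
Read 5: bits[28:31] width=3 -> value=6 (bin 110); offset now 31 = byte 3 bit 7; 1 bits remain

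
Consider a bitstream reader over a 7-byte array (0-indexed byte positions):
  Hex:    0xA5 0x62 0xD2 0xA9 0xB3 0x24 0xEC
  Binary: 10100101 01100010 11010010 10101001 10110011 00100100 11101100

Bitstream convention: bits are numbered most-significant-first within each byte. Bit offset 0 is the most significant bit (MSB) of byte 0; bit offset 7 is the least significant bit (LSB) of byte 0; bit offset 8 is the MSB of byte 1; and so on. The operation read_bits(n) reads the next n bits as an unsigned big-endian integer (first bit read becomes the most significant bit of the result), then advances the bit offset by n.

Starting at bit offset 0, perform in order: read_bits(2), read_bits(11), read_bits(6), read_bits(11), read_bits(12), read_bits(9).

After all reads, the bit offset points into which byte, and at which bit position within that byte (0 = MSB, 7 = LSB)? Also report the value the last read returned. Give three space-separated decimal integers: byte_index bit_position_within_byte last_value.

Read 1: bits[0:2] width=2 -> value=2 (bin 10); offset now 2 = byte 0 bit 2; 54 bits remain
Read 2: bits[2:13] width=11 -> value=1196 (bin 10010101100); offset now 13 = byte 1 bit 5; 43 bits remain
Read 3: bits[13:19] width=6 -> value=22 (bin 010110); offset now 19 = byte 2 bit 3; 37 bits remain
Read 4: bits[19:30] width=11 -> value=1194 (bin 10010101010); offset now 30 = byte 3 bit 6; 26 bits remain
Read 5: bits[30:42] width=12 -> value=1740 (bin 011011001100); offset now 42 = byte 5 bit 2; 14 bits remain
Read 6: bits[42:51] width=9 -> value=295 (bin 100100111); offset now 51 = byte 6 bit 3; 5 bits remain

Answer: 6 3 295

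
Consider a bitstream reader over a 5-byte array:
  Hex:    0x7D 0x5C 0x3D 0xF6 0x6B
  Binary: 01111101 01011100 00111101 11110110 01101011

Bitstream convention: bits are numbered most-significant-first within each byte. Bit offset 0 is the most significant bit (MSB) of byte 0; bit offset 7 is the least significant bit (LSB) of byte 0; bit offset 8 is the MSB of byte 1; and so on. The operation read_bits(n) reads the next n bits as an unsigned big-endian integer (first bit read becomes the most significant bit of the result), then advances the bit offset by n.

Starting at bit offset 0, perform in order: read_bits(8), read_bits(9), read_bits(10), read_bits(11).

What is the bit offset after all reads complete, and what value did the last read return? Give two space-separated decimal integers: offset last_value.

Read 1: bits[0:8] width=8 -> value=125 (bin 01111101); offset now 8 = byte 1 bit 0; 32 bits remain
Read 2: bits[8:17] width=9 -> value=184 (bin 010111000); offset now 17 = byte 2 bit 1; 23 bits remain
Read 3: bits[17:27] width=10 -> value=495 (bin 0111101111); offset now 27 = byte 3 bit 3; 13 bits remain
Read 4: bits[27:38] width=11 -> value=1434 (bin 10110011010); offset now 38 = byte 4 bit 6; 2 bits remain

Answer: 38 1434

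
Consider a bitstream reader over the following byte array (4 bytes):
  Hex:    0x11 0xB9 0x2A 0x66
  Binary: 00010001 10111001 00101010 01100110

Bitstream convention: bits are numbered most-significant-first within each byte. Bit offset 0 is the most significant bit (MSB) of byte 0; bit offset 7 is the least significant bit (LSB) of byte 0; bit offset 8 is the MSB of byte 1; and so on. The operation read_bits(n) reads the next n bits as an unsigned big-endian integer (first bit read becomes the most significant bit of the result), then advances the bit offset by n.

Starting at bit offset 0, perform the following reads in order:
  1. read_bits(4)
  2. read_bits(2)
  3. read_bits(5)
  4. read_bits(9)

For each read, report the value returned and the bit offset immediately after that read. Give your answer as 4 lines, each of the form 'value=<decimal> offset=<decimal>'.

Read 1: bits[0:4] width=4 -> value=1 (bin 0001); offset now 4 = byte 0 bit 4; 28 bits remain
Read 2: bits[4:6] width=2 -> value=0 (bin 00); offset now 6 = byte 0 bit 6; 26 bits remain
Read 3: bits[6:11] width=5 -> value=13 (bin 01101); offset now 11 = byte 1 bit 3; 21 bits remain
Read 4: bits[11:20] width=9 -> value=402 (bin 110010010); offset now 20 = byte 2 bit 4; 12 bits remain

Answer: value=1 offset=4
value=0 offset=6
value=13 offset=11
value=402 offset=20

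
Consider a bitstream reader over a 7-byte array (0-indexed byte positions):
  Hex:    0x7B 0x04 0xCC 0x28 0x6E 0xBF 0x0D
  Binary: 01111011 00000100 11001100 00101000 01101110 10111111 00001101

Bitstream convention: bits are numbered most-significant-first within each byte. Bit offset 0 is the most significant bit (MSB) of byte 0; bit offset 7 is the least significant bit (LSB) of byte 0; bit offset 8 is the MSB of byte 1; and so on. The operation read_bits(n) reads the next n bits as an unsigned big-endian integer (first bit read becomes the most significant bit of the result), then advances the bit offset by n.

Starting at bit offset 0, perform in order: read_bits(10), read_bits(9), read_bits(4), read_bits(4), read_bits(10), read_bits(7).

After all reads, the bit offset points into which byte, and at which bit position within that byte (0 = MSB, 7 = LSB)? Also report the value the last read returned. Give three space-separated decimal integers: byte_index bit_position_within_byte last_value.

Read 1: bits[0:10] width=10 -> value=492 (bin 0111101100); offset now 10 = byte 1 bit 2; 46 bits remain
Read 2: bits[10:19] width=9 -> value=38 (bin 000100110); offset now 19 = byte 2 bit 3; 37 bits remain
Read 3: bits[19:23] width=4 -> value=6 (bin 0110); offset now 23 = byte 2 bit 7; 33 bits remain
Read 4: bits[23:27] width=4 -> value=1 (bin 0001); offset now 27 = byte 3 bit 3; 29 bits remain
Read 5: bits[27:37] width=10 -> value=269 (bin 0100001101); offset now 37 = byte 4 bit 5; 19 bits remain
Read 6: bits[37:44] width=7 -> value=107 (bin 1101011); offset now 44 = byte 5 bit 4; 12 bits remain

Answer: 5 4 107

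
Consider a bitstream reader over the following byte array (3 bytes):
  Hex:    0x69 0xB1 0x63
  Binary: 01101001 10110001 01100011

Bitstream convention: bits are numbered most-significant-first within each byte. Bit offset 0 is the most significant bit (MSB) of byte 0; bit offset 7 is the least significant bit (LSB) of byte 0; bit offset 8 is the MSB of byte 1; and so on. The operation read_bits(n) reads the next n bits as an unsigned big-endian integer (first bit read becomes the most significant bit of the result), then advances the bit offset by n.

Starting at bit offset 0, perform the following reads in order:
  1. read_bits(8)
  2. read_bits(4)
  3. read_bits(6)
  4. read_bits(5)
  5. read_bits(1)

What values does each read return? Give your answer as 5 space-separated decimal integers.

Answer: 105 11 5 17 1

Derivation:
Read 1: bits[0:8] width=8 -> value=105 (bin 01101001); offset now 8 = byte 1 bit 0; 16 bits remain
Read 2: bits[8:12] width=4 -> value=11 (bin 1011); offset now 12 = byte 1 bit 4; 12 bits remain
Read 3: bits[12:18] width=6 -> value=5 (bin 000101); offset now 18 = byte 2 bit 2; 6 bits remain
Read 4: bits[18:23] width=5 -> value=17 (bin 10001); offset now 23 = byte 2 bit 7; 1 bits remain
Read 5: bits[23:24] width=1 -> value=1 (bin 1); offset now 24 = byte 3 bit 0; 0 bits remain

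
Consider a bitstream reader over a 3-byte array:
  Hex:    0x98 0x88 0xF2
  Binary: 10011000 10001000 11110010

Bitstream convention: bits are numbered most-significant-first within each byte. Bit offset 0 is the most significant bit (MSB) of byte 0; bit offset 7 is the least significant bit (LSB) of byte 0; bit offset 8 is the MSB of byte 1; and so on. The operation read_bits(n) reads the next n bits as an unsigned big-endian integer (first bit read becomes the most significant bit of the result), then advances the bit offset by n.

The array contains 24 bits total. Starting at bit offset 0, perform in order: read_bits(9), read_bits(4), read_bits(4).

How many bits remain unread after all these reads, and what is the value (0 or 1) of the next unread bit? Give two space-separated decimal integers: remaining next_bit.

Read 1: bits[0:9] width=9 -> value=305 (bin 100110001); offset now 9 = byte 1 bit 1; 15 bits remain
Read 2: bits[9:13] width=4 -> value=1 (bin 0001); offset now 13 = byte 1 bit 5; 11 bits remain
Read 3: bits[13:17] width=4 -> value=1 (bin 0001); offset now 17 = byte 2 bit 1; 7 bits remain

Answer: 7 1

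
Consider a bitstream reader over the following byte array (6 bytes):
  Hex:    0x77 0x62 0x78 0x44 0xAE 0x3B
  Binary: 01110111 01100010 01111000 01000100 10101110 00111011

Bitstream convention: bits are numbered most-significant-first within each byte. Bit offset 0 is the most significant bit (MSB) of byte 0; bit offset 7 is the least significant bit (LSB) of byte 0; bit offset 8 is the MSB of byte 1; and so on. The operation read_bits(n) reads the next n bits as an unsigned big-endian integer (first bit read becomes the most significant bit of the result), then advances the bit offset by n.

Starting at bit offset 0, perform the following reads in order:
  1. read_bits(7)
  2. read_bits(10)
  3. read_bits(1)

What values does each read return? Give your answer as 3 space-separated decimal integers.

Read 1: bits[0:7] width=7 -> value=59 (bin 0111011); offset now 7 = byte 0 bit 7; 41 bits remain
Read 2: bits[7:17] width=10 -> value=708 (bin 1011000100); offset now 17 = byte 2 bit 1; 31 bits remain
Read 3: bits[17:18] width=1 -> value=1 (bin 1); offset now 18 = byte 2 bit 2; 30 bits remain

Answer: 59 708 1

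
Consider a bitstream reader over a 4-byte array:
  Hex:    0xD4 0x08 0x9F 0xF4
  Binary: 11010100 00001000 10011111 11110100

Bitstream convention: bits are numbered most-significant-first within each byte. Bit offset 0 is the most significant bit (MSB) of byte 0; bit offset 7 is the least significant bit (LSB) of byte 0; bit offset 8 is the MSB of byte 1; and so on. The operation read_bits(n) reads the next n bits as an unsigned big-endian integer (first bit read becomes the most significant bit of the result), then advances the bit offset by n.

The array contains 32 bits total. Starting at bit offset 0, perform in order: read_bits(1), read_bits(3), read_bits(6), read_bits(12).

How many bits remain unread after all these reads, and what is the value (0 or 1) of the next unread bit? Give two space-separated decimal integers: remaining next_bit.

Answer: 10 1

Derivation:
Read 1: bits[0:1] width=1 -> value=1 (bin 1); offset now 1 = byte 0 bit 1; 31 bits remain
Read 2: bits[1:4] width=3 -> value=5 (bin 101); offset now 4 = byte 0 bit 4; 28 bits remain
Read 3: bits[4:10] width=6 -> value=16 (bin 010000); offset now 10 = byte 1 bit 2; 22 bits remain
Read 4: bits[10:22] width=12 -> value=551 (bin 001000100111); offset now 22 = byte 2 bit 6; 10 bits remain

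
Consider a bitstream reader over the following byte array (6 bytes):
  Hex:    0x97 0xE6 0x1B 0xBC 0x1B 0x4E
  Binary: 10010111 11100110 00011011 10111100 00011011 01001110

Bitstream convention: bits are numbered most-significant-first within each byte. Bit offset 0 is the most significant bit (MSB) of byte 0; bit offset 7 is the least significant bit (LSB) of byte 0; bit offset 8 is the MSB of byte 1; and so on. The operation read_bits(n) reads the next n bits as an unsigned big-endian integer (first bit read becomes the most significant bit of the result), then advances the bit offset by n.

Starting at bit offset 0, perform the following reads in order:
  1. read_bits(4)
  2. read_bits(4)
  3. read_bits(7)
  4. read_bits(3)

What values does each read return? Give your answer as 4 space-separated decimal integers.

Answer: 9 7 115 0

Derivation:
Read 1: bits[0:4] width=4 -> value=9 (bin 1001); offset now 4 = byte 0 bit 4; 44 bits remain
Read 2: bits[4:8] width=4 -> value=7 (bin 0111); offset now 8 = byte 1 bit 0; 40 bits remain
Read 3: bits[8:15] width=7 -> value=115 (bin 1110011); offset now 15 = byte 1 bit 7; 33 bits remain
Read 4: bits[15:18] width=3 -> value=0 (bin 000); offset now 18 = byte 2 bit 2; 30 bits remain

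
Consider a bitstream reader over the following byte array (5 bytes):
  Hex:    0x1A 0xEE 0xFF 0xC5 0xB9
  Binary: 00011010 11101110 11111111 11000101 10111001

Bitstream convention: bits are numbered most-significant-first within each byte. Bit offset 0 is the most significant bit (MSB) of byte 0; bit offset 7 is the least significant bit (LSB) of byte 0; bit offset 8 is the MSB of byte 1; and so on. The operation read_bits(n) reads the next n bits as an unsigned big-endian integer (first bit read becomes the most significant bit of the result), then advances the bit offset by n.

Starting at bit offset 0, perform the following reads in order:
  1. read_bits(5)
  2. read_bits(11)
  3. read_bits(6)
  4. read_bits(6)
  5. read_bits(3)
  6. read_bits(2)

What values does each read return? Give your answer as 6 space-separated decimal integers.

Read 1: bits[0:5] width=5 -> value=3 (bin 00011); offset now 5 = byte 0 bit 5; 35 bits remain
Read 2: bits[5:16] width=11 -> value=750 (bin 01011101110); offset now 16 = byte 2 bit 0; 24 bits remain
Read 3: bits[16:22] width=6 -> value=63 (bin 111111); offset now 22 = byte 2 bit 6; 18 bits remain
Read 4: bits[22:28] width=6 -> value=60 (bin 111100); offset now 28 = byte 3 bit 4; 12 bits remain
Read 5: bits[28:31] width=3 -> value=2 (bin 010); offset now 31 = byte 3 bit 7; 9 bits remain
Read 6: bits[31:33] width=2 -> value=3 (bin 11); offset now 33 = byte 4 bit 1; 7 bits remain

Answer: 3 750 63 60 2 3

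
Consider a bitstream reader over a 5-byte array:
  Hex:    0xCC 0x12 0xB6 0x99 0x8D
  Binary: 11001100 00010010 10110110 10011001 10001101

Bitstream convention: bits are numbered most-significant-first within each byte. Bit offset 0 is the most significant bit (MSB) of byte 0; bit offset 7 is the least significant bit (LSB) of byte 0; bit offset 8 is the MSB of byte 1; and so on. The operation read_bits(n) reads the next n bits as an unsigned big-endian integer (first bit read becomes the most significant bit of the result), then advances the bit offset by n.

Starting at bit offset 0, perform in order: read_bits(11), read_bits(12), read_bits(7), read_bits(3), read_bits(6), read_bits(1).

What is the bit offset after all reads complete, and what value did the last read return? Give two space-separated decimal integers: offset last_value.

Answer: 40 1

Derivation:
Read 1: bits[0:11] width=11 -> value=1632 (bin 11001100000); offset now 11 = byte 1 bit 3; 29 bits remain
Read 2: bits[11:23] width=12 -> value=2395 (bin 100101011011); offset now 23 = byte 2 bit 7; 17 bits remain
Read 3: bits[23:30] width=7 -> value=38 (bin 0100110); offset now 30 = byte 3 bit 6; 10 bits remain
Read 4: bits[30:33] width=3 -> value=3 (bin 011); offset now 33 = byte 4 bit 1; 7 bits remain
Read 5: bits[33:39] width=6 -> value=6 (bin 000110); offset now 39 = byte 4 bit 7; 1 bits remain
Read 6: bits[39:40] width=1 -> value=1 (bin 1); offset now 40 = byte 5 bit 0; 0 bits remain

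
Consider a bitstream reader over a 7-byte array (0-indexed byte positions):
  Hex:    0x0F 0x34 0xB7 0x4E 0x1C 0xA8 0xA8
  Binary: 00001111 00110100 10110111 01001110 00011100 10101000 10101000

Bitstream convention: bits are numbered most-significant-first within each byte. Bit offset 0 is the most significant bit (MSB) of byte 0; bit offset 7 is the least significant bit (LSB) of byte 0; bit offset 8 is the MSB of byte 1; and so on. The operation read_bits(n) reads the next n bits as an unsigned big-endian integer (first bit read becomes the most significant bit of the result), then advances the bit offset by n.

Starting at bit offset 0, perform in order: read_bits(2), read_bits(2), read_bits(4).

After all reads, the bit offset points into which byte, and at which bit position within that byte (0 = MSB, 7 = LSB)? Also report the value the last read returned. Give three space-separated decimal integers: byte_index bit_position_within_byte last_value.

Read 1: bits[0:2] width=2 -> value=0 (bin 00); offset now 2 = byte 0 bit 2; 54 bits remain
Read 2: bits[2:4] width=2 -> value=0 (bin 00); offset now 4 = byte 0 bit 4; 52 bits remain
Read 3: bits[4:8] width=4 -> value=15 (bin 1111); offset now 8 = byte 1 bit 0; 48 bits remain

Answer: 1 0 15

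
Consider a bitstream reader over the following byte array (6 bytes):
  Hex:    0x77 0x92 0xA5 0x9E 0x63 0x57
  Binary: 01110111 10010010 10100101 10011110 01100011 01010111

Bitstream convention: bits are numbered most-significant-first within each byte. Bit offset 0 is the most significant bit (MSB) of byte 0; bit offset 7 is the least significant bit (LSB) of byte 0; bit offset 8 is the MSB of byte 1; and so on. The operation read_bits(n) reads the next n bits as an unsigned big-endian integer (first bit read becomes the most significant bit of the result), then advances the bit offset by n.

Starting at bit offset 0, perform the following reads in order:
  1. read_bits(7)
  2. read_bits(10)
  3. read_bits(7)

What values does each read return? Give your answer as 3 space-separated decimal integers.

Read 1: bits[0:7] width=7 -> value=59 (bin 0111011); offset now 7 = byte 0 bit 7; 41 bits remain
Read 2: bits[7:17] width=10 -> value=805 (bin 1100100101); offset now 17 = byte 2 bit 1; 31 bits remain
Read 3: bits[17:24] width=7 -> value=37 (bin 0100101); offset now 24 = byte 3 bit 0; 24 bits remain

Answer: 59 805 37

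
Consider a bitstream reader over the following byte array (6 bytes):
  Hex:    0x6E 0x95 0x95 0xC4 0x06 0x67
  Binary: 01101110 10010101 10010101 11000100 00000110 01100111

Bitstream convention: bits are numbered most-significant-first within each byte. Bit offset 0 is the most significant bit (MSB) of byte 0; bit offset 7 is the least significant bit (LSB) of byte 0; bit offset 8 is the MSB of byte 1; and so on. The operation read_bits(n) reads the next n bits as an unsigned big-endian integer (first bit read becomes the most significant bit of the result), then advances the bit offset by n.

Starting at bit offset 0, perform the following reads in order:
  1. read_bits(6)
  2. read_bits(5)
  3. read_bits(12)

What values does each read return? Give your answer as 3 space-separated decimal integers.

Read 1: bits[0:6] width=6 -> value=27 (bin 011011); offset now 6 = byte 0 bit 6; 42 bits remain
Read 2: bits[6:11] width=5 -> value=20 (bin 10100); offset now 11 = byte 1 bit 3; 37 bits remain
Read 3: bits[11:23] width=12 -> value=2762 (bin 101011001010); offset now 23 = byte 2 bit 7; 25 bits remain

Answer: 27 20 2762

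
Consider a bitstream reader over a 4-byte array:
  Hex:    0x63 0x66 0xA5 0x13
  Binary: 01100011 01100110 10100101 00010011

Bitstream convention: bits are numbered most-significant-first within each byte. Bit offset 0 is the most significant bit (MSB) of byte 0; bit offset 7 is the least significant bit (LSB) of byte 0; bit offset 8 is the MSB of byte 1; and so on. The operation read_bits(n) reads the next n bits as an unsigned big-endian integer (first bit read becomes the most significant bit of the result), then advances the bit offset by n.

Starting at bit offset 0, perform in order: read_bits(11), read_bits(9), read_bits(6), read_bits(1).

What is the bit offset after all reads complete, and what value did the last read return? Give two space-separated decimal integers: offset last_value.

Answer: 27 0

Derivation:
Read 1: bits[0:11] width=11 -> value=795 (bin 01100011011); offset now 11 = byte 1 bit 3; 21 bits remain
Read 2: bits[11:20] width=9 -> value=106 (bin 001101010); offset now 20 = byte 2 bit 4; 12 bits remain
Read 3: bits[20:26] width=6 -> value=20 (bin 010100); offset now 26 = byte 3 bit 2; 6 bits remain
Read 4: bits[26:27] width=1 -> value=0 (bin 0); offset now 27 = byte 3 bit 3; 5 bits remain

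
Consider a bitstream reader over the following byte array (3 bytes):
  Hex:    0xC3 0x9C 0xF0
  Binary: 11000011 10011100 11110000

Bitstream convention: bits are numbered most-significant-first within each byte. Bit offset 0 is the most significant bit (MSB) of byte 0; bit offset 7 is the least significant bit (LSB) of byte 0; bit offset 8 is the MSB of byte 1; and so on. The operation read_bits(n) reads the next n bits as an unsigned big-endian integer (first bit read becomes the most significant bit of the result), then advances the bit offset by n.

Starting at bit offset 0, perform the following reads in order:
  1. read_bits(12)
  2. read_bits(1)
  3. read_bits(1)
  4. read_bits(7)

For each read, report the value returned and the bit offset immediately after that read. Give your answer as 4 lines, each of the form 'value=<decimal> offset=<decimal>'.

Answer: value=3129 offset=12
value=1 offset=13
value=1 offset=14
value=30 offset=21

Derivation:
Read 1: bits[0:12] width=12 -> value=3129 (bin 110000111001); offset now 12 = byte 1 bit 4; 12 bits remain
Read 2: bits[12:13] width=1 -> value=1 (bin 1); offset now 13 = byte 1 bit 5; 11 bits remain
Read 3: bits[13:14] width=1 -> value=1 (bin 1); offset now 14 = byte 1 bit 6; 10 bits remain
Read 4: bits[14:21] width=7 -> value=30 (bin 0011110); offset now 21 = byte 2 bit 5; 3 bits remain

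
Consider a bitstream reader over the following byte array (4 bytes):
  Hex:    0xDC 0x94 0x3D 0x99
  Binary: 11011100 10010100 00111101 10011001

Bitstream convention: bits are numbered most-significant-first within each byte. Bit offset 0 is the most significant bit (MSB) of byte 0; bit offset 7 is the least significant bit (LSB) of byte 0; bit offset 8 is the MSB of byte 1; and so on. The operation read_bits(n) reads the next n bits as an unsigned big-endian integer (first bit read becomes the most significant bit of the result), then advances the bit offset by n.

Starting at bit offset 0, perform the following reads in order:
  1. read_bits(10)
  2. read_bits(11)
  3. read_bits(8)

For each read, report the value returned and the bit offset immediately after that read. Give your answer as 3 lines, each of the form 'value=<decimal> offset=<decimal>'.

Read 1: bits[0:10] width=10 -> value=882 (bin 1101110010); offset now 10 = byte 1 bit 2; 22 bits remain
Read 2: bits[10:21] width=11 -> value=647 (bin 01010000111); offset now 21 = byte 2 bit 5; 11 bits remain
Read 3: bits[21:29] width=8 -> value=179 (bin 10110011); offset now 29 = byte 3 bit 5; 3 bits remain

Answer: value=882 offset=10
value=647 offset=21
value=179 offset=29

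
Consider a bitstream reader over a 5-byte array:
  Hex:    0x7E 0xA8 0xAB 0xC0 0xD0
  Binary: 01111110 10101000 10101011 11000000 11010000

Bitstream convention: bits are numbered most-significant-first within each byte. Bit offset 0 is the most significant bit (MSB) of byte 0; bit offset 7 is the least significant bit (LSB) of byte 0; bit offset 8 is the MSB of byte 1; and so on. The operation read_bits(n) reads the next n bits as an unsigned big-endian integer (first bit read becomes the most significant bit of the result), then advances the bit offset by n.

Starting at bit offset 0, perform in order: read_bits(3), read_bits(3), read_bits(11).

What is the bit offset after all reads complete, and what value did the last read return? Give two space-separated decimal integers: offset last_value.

Answer: 17 1361

Derivation:
Read 1: bits[0:3] width=3 -> value=3 (bin 011); offset now 3 = byte 0 bit 3; 37 bits remain
Read 2: bits[3:6] width=3 -> value=7 (bin 111); offset now 6 = byte 0 bit 6; 34 bits remain
Read 3: bits[6:17] width=11 -> value=1361 (bin 10101010001); offset now 17 = byte 2 bit 1; 23 bits remain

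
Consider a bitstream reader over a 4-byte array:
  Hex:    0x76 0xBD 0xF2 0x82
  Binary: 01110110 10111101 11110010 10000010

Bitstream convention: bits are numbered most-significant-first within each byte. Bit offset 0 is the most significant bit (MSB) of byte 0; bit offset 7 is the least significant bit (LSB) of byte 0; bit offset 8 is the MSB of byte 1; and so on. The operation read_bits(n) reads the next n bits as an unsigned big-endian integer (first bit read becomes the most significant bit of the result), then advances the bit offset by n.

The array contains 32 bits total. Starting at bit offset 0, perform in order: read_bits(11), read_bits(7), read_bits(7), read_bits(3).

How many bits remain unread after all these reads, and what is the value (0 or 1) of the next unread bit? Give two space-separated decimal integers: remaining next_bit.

Read 1: bits[0:11] width=11 -> value=949 (bin 01110110101); offset now 11 = byte 1 bit 3; 21 bits remain
Read 2: bits[11:18] width=7 -> value=119 (bin 1110111); offset now 18 = byte 2 bit 2; 14 bits remain
Read 3: bits[18:25] width=7 -> value=101 (bin 1100101); offset now 25 = byte 3 bit 1; 7 bits remain
Read 4: bits[25:28] width=3 -> value=0 (bin 000); offset now 28 = byte 3 bit 4; 4 bits remain

Answer: 4 0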